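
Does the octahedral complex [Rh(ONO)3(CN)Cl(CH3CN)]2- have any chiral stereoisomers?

In an octahedral complex each vertex has one trans partner and four cis neighbours.
The distinct arrangements are (4 in all): ONO mer (3 arrangements); ONO fac (chiral).
One of these lacks any improper symmetry element and so occurs as an enantiomeric pair, giving 4 + 1 = 5 stereoisomers in total.

yes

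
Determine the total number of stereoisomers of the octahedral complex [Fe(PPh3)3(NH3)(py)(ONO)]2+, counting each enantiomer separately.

The six octahedral sites form three mutually perpendicular trans pairs.
Systematic placement gives 4 geometric isomers: PPh3 mer (3 arrangements); PPh3 fac (chiral).
One of these lacks any improper symmetry element and so occurs as an enantiomeric pair, giving 4 + 1 = 5 stereoisomers in total.

5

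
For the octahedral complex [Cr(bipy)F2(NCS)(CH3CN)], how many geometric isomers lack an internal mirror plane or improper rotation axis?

The six octahedral sites form three mutually perpendicular trans pairs.
Each bipy is bidentate and must span two cis positions.
The distinct arrangements are (4 in all): F cis (3 arrangements, 2 chiral); F trans.
Of these, 2 lack any improper symmetry element and so occur as enantiomeric pairs, giving 4 + 2 = 6 stereoisomers in total.

2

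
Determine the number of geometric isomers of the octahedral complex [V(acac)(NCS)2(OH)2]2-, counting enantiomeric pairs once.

The six octahedral sites form three mutually perpendicular trans pairs.
Each acac is bidentate and must span two cis positions.
Working through the distinct placements yields 3 geometric isomers: NCS trans, OH cis; NCS cis, OH cis (chiral); NCS cis, OH trans.

3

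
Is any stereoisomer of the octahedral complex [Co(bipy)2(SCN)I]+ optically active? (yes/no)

yes

Each bipy is bidentate and must span two cis positions.
There are 2 geometric isomers: SCN and I mutually trans; SCN and I mutually cis (chiral).
One of these lacks any improper symmetry element and so occurs as an enantiomeric pair, giving 2 + 1 = 3 stereoisomers in total.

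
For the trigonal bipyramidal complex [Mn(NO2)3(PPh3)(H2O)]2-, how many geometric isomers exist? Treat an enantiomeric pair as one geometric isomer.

4

In a trigonal bipyramid the two axial positions differ from the three equatorial ones.
Systematic placement gives 4 geometric isomers: PPh3 equatorial, H2O axial; PPh3 axial, H2O axial; PPh3 equatorial, H2O equatorial; PPh3 axial, H2O equatorial.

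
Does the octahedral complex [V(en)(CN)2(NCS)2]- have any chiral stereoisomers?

In an octahedral complex each vertex has one trans partner and four cis neighbours.
Each en is bidentate and must span two cis positions.
Systematic placement gives 3 geometric isomers: CN trans, NCS cis; CN cis, NCS cis (chiral); CN cis, NCS trans.
One of these lacks any improper symmetry element and so occurs as an enantiomeric pair, giving 3 + 1 = 4 stereoisomers in total.

yes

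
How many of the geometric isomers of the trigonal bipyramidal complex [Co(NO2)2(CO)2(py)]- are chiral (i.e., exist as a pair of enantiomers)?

1

A trigonal bipyramid has two axial and three equatorial sites, which are chemically inequivalent.
Placing the ligands in turn and identifying arrangements related by rotation or reflection leaves 5 distinct geometric isomers.
One of these lacks any improper symmetry element and so occurs as an enantiomeric pair, giving 5 + 1 = 6 stereoisomers in total.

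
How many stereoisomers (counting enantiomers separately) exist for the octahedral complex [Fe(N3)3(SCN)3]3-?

There are 2 geometric isomers: N3 mer; N3 fac.
Each arrangement has an internal mirror plane or centre of symmetry, so none is chiral.

2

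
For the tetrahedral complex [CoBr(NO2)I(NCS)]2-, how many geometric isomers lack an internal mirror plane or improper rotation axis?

Only one geometric arrangement is possible; it has no improper symmetry element, so it exists as a pair of enantiomers (2 stereoisomers).

1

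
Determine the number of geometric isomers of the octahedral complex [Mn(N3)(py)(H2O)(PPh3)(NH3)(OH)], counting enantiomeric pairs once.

15

In an octahedral complex each vertex has one trans partner and four cis neighbours.
Exhaustive case analysis gives 15 geometric isomers.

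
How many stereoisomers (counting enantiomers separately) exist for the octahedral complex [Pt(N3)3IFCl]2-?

5

An octahedron has six vertices in three trans pairs; every non-trans pair is cis.
Working through the distinct placements yields 4 geometric isomers: N3 mer (3 arrangements); N3 fac (chiral).
One of these lacks any improper symmetry element and so occurs as an enantiomeric pair, giving 4 + 1 = 5 stereoisomers in total.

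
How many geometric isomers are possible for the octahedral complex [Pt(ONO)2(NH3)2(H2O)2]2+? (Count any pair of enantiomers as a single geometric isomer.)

5

In an octahedral complex each vertex has one trans partner and four cis neighbours.
There are 5 geometric isomers: ONO trans, NH3 trans, H2O trans; ONO cis, NH3 cis, H2O trans; ONO trans, NH3 cis, H2O cis; ONO cis, NH3 cis, H2O cis (chiral); ONO cis, NH3 trans, H2O cis.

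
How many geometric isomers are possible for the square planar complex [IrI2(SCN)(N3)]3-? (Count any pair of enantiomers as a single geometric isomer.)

A square has two trans pairs of vertices; adjacent vertices are cis.
The distinct arrangements are (2 in all): I cis; I trans.

2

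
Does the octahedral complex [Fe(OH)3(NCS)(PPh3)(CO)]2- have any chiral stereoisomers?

yes

The distinct arrangements are (4 in all): OH mer (3 arrangements); OH fac (chiral).
One of these lacks any improper symmetry element and so occurs as an enantiomeric pair, giving 4 + 1 = 5 stereoisomers in total.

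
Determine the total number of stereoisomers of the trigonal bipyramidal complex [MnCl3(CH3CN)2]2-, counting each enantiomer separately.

3

In a trigonal bipyramid the two axial positions differ from the three equatorial ones.
Working through the distinct placements yields 3 geometric isomers: CH3CN both axial; CH3CN one axial, one equatorial; CH3CN both equatorial.
Each arrangement has an internal mirror plane or centre of symmetry, so none is chiral.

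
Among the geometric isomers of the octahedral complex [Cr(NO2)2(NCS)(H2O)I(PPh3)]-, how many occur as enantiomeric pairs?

An octahedron has six vertices in three trans pairs; every non-trans pair is cis.
Systematic enumeration (placing each ligand type in turn and discarding arrangements equivalent by rotation or reflection) gives 9 geometric isomers.
Of these, 6 lack any improper symmetry element and so occur as enantiomeric pairs, giving 9 + 6 = 15 stereoisomers in total.

6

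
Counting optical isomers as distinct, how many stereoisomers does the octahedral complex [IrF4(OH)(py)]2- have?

2

The six octahedral sites form three mutually perpendicular trans pairs.
Working through the distinct placements yields 2 geometric isomers: OH and py mutually trans; OH and py mutually cis.
Each arrangement has an internal mirror plane or centre of symmetry, so none is chiral.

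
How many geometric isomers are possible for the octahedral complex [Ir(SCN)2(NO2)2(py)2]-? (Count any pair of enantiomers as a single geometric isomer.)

An octahedron has six vertices in three trans pairs; every non-trans pair is cis.
The distinct arrangements are (5 in all): SCN trans, NO2 trans, py trans; SCN cis, NO2 trans, py cis; SCN cis, NO2 cis, py trans; SCN cis, NO2 cis, py cis (chiral); SCN trans, NO2 cis, py cis.

5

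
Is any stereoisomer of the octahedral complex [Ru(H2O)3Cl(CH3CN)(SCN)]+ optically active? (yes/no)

yes

The six octahedral sites form three mutually perpendicular trans pairs.
Working through the distinct placements yields 4 geometric isomers: H2O mer (3 arrangements); H2O fac (chiral).
One of these lacks any improper symmetry element and so occurs as an enantiomeric pair, giving 4 + 1 = 5 stereoisomers in total.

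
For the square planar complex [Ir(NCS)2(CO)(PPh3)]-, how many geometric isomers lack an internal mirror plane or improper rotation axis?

A square has two trans pairs of vertices; adjacent vertices are cis.
There are 2 geometric isomers: NCS cis; NCS trans.
Each arrangement has an internal mirror plane or centre of symmetry, so none is chiral.

0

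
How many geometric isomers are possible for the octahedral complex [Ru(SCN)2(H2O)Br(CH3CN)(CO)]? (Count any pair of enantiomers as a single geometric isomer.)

9

The six octahedral sites form three mutually perpendicular trans pairs.
Systematic enumeration (placing each ligand type in turn and discarding arrangements equivalent by rotation or reflection) gives 9 geometric isomers.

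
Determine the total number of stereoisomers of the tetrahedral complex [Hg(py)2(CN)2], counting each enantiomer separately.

In a tetrahedral complex all four positions are equivalent and every pair of ligands is adjacent — there is no cis/trans distinction.
Only one geometric arrangement is possible.

1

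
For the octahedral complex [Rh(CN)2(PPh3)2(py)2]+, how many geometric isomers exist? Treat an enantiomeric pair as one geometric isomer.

5

The six octahedral sites form three mutually perpendicular trans pairs.
There are 5 geometric isomers: CN trans, PPh3 trans, py trans; CN trans, PPh3 cis, py cis; CN cis, PPh3 cis, py trans; CN cis, PPh3 cis, py cis (chiral); CN cis, PPh3 trans, py cis.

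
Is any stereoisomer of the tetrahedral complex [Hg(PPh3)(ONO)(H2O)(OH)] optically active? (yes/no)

Only one geometric arrangement is possible; it has no improper symmetry element, so it exists as a pair of enantiomers (2 stereoisomers).

yes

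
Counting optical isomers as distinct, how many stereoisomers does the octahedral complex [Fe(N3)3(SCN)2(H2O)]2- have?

3

In an octahedral complex each vertex has one trans partner and four cis neighbours.
The distinct arrangements are (3 in all): N3 mer, SCN trans; N3 fac, SCN cis; N3 mer, SCN cis.
Each arrangement has an internal mirror plane or centre of symmetry, so none is chiral.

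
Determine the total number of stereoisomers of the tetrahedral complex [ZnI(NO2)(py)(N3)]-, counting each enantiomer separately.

2

In a tetrahedral complex all four positions are equivalent and every pair of ligands is adjacent — there is no cis/trans distinction.
Only one geometric arrangement is possible; it has no improper symmetry element, so it exists as a pair of enantiomers (2 stereoisomers).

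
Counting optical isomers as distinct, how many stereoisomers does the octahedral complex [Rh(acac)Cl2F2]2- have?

4

Each acac is bidentate and must span two cis positions.
The distinct arrangements are (3 in all): Cl trans, F cis; Cl cis, F cis (chiral); Cl cis, F trans.
One of these lacks any improper symmetry element and so occurs as an enantiomeric pair, giving 3 + 1 = 4 stereoisomers in total.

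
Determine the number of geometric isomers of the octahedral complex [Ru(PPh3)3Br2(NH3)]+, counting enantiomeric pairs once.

3

The six octahedral sites form three mutually perpendicular trans pairs.
Working through the distinct placements yields 3 geometric isomers: PPh3 mer, Br trans; PPh3 mer, Br cis; PPh3 fac, Br cis.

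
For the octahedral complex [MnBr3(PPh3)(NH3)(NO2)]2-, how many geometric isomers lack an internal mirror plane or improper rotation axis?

1

In an octahedral complex each vertex has one trans partner and four cis neighbours.
There are 4 geometric isomers: Br mer (3 arrangements); Br fac (chiral).
One of these lacks any improper symmetry element and so occurs as an enantiomeric pair, giving 4 + 1 = 5 stereoisomers in total.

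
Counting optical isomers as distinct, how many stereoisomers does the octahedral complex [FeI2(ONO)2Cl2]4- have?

6

The six octahedral sites form three mutually perpendicular trans pairs.
Working through the distinct placements yields 5 geometric isomers: I trans, ONO trans, Cl trans; I cis, ONO cis, Cl trans; I cis, ONO trans, Cl cis; I cis, ONO cis, Cl cis (chiral); I trans, ONO cis, Cl cis.
One of these lacks any improper symmetry element and so occurs as an enantiomeric pair, giving 5 + 1 = 6 stereoisomers in total.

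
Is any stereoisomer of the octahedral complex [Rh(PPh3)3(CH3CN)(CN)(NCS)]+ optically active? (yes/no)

yes

The six octahedral sites form three mutually perpendicular trans pairs.
Working through the distinct placements yields 4 geometric isomers: PPh3 mer (3 arrangements); PPh3 fac (chiral).
One of these lacks any improper symmetry element and so occurs as an enantiomeric pair, giving 4 + 1 = 5 stereoisomers in total.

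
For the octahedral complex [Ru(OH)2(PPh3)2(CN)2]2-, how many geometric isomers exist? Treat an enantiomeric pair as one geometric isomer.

In an octahedral complex each vertex has one trans partner and four cis neighbours.
Working through the distinct placements yields 5 geometric isomers: OH trans, PPh3 trans, CN trans; OH cis, PPh3 cis, CN trans; OH cis, PPh3 trans, CN cis; OH cis, PPh3 cis, CN cis (chiral); OH trans, PPh3 cis, CN cis.

5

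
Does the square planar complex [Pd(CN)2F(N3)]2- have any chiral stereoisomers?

A square has two trans pairs of vertices; adjacent vertices are cis.
Systematic placement gives 2 geometric isomers: CN cis; CN trans.
Each arrangement has an internal mirror plane or centre of symmetry, so none is chiral.

no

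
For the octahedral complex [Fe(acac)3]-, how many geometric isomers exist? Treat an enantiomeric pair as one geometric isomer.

1

Each acac is bidentate and must span two cis positions.
Only one geometric arrangement is possible; it has no improper symmetry element, so it exists as a pair of enantiomers (2 stereoisomers).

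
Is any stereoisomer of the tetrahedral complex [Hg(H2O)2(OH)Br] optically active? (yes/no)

no

Only one geometric arrangement is possible.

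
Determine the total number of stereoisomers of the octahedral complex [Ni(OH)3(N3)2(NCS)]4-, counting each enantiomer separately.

In an octahedral complex each vertex has one trans partner and four cis neighbours.
There are 3 geometric isomers: OH mer, N3 trans; OH mer, N3 cis; OH fac, N3 cis.
Each arrangement has an internal mirror plane or centre of symmetry, so none is chiral.

3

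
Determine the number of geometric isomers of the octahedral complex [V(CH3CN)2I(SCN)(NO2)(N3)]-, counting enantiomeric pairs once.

Exhaustive case analysis gives 9 geometric isomers.

9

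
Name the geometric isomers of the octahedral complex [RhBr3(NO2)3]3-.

fac and mer

Systematic placement gives 2 geometric isomers: Br mer; Br fac.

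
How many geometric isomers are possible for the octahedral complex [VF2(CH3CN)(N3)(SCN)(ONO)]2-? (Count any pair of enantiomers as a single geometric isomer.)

In an octahedral complex each vertex has one trans partner and four cis neighbours.
Exhaustive case analysis gives 9 geometric isomers.

9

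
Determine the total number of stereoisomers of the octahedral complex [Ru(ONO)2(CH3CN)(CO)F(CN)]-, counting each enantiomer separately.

15

Systematic enumeration (placing each ligand type in turn and discarding arrangements equivalent by rotation or reflection) gives 9 geometric isomers.
Of these, 6 lack any improper symmetry element and so occur as enantiomeric pairs, giving 9 + 6 = 15 stereoisomers in total.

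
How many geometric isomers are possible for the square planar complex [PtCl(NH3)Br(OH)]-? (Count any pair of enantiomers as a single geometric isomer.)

3

In a square planar complex each vertex has one trans partner and two cis neighbours.
Systematic placement gives 3 geometric isomers: (Br/NH3 trans, Cl/OH trans); (Br/OH trans, Cl/NH3 trans); (Br/Cl trans, NH3/OH trans).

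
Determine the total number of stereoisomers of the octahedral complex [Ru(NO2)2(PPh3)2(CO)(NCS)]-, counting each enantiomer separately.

8

Working through the distinct placements yields 6 geometric isomers: NO2 trans, PPh3 trans; NO2 cis, PPh3 cis (3 arrangements, 2 chiral); NO2 cis, PPh3 trans; NO2 trans, PPh3 cis.
Of these, 2 lack any improper symmetry element and so occur as enantiomeric pairs, giving 6 + 2 = 8 stereoisomers in total.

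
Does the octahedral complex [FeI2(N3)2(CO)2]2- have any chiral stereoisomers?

yes

Systematic placement gives 5 geometric isomers: I trans, N3 trans, CO trans; I cis, N3 cis, CO trans; I cis, N3 trans, CO cis; I cis, N3 cis, CO cis (chiral); I trans, N3 cis, CO cis.
One of these lacks any improper symmetry element and so occurs as an enantiomeric pair, giving 5 + 1 = 6 stereoisomers in total.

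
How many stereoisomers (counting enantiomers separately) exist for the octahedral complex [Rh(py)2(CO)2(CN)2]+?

6

An octahedron has six vertices in three trans pairs; every non-trans pair is cis.
The distinct arrangements are (5 in all): py trans, CO trans, CN trans; py cis, CO cis, CN trans; py trans, CO cis, CN cis; py cis, CO cis, CN cis (chiral); py cis, CO trans, CN cis.
One of these lacks any improper symmetry element and so occurs as an enantiomeric pair, giving 5 + 1 = 6 stereoisomers in total.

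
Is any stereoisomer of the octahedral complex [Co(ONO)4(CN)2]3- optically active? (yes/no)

no

In an octahedral complex each vertex has one trans partner and four cis neighbours.
Systematic placement gives 2 geometric isomers: CN trans; CN cis.
Each arrangement has an internal mirror plane or centre of symmetry, so none is chiral.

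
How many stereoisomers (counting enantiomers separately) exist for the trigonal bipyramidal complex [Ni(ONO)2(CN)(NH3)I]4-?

In a trigonal bipyramid the two axial positions differ from the three equatorial ones.
Exhaustive case analysis gives 7 geometric isomers.
Of these, 3 lack any improper symmetry element and so occur as enantiomeric pairs, giving 7 + 3 = 10 stereoisomers in total.

10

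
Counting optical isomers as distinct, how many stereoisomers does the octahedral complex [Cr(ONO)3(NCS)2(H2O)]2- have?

3

The six octahedral sites form three mutually perpendicular trans pairs.
Systematic placement gives 3 geometric isomers: ONO mer, NCS cis; ONO mer, NCS trans; ONO fac, NCS cis.
Each arrangement has an internal mirror plane or centre of symmetry, so none is chiral.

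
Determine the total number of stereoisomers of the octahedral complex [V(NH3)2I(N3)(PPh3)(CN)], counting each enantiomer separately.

An octahedron has six vertices in three trans pairs; every non-trans pair is cis.
Exhaustive case analysis gives 9 geometric isomers.
Of these, 6 lack any improper symmetry element and so occur as enantiomeric pairs, giving 9 + 6 = 15 stereoisomers in total.

15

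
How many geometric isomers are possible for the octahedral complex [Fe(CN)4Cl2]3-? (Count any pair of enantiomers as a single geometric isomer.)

An octahedron has six vertices in three trans pairs; every non-trans pair is cis.
Systematic placement gives 2 geometric isomers: Cl trans; Cl cis.

2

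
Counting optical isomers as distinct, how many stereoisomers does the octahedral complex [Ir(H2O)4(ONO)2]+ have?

2

The distinct arrangements are (2 in all): ONO trans; ONO cis.
Each arrangement has an internal mirror plane or centre of symmetry, so none is chiral.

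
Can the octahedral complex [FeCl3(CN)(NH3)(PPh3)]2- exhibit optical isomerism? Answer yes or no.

In an octahedral complex each vertex has one trans partner and four cis neighbours.
There are 4 geometric isomers: Cl mer (3 arrangements); Cl fac (chiral).
One of these lacks any improper symmetry element and so occurs as an enantiomeric pair, giving 4 + 1 = 5 stereoisomers in total.

yes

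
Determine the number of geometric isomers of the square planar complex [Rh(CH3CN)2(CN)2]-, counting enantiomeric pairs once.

In a square planar complex each vertex has one trans partner and two cis neighbours.
Working through the distinct placements yields 2 geometric isomers: CH3CN cis; CH3CN trans.

2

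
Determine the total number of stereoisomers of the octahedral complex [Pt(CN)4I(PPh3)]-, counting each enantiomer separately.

2

An octahedron has six vertices in three trans pairs; every non-trans pair is cis.
Working through the distinct placements yields 2 geometric isomers: I and PPh3 mutually trans; I and PPh3 mutually cis.
Each arrangement has an internal mirror plane or centre of symmetry, so none is chiral.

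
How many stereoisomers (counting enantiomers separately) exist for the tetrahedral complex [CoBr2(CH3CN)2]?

1

In a tetrahedral complex all four positions are equivalent and every pair of ligands is adjacent — there is no cis/trans distinction.
Only one geometric arrangement is possible.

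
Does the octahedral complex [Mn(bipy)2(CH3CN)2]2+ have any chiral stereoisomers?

An octahedron has six vertices in three trans pairs; every non-trans pair is cis.
Each bipy is bidentate and must span two cis positions.
There are 2 geometric isomers: CH3CN trans; CH3CN cis (chiral).
One of these lacks any improper symmetry element and so occurs as an enantiomeric pair, giving 2 + 1 = 3 stereoisomers in total.

yes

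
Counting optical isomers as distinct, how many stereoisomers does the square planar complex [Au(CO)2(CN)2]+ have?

2

A square has two trans pairs of vertices; adjacent vertices are cis.
The distinct arrangements are (2 in all): CO cis; CO trans.
Each arrangement has an internal mirror plane or centre of symmetry, so none is chiral.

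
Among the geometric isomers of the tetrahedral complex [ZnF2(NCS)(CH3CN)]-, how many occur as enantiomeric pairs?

Only one geometric arrangement is possible.

0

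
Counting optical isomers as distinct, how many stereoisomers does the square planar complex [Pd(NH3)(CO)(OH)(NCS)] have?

In a square planar complex each vertex has one trans partner and two cis neighbours.
Working through the distinct placements yields 3 geometric isomers: (CO/NH3 trans, NCS/OH trans); (CO/OH trans, NCS/NH3 trans); (CO/NCS trans, NH3/OH trans).
Each arrangement has an internal mirror plane or centre of symmetry, so none is chiral.

3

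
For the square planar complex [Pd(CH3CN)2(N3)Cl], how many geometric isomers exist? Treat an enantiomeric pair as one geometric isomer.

2

In a square planar complex each vertex has one trans partner and two cis neighbours.
Working through the distinct placements yields 2 geometric isomers: CH3CN cis; CH3CN trans.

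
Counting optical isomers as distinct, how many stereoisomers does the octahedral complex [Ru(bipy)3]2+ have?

2

In an octahedral complex each vertex has one trans partner and four cis neighbours.
Each bipy is bidentate and must span two cis positions.
Only one geometric arrangement is possible; it has no improper symmetry element, so it exists as a pair of enantiomers (2 stereoisomers).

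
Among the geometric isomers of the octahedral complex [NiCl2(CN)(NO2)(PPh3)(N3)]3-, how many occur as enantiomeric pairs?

6

The six octahedral sites form three mutually perpendicular trans pairs.
Exhaustive case analysis gives 9 geometric isomers.
Of these, 6 lack any improper symmetry element and so occur as enantiomeric pairs, giving 9 + 6 = 15 stereoisomers in total.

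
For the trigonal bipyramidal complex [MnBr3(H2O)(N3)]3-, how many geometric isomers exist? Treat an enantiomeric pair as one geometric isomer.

The distinct arrangements are (4 in all): H2O equatorial, N3 equatorial; H2O axial, N3 equatorial; H2O equatorial, N3 axial; H2O axial, N3 axial.

4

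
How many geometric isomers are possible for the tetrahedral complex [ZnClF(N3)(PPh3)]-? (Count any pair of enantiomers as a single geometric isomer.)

1

All four vertices of a tetrahedron are equivalent and mutually adjacent, so cis/trans isomerism cannot arise.
Only one geometric arrangement is possible; it has no improper symmetry element, so it exists as a pair of enantiomers (2 stereoisomers).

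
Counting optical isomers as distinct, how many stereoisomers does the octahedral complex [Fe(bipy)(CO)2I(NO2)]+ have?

The six octahedral sites form three mutually perpendicular trans pairs.
Each bipy is bidentate and must span two cis positions.
There are 4 geometric isomers: CO trans; CO cis (3 arrangements, 2 chiral).
Of these, 2 lack any improper symmetry element and so occur as enantiomeric pairs, giving 4 + 2 = 6 stereoisomers in total.

6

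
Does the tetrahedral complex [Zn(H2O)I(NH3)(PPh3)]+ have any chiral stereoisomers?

Only one geometric arrangement is possible; it has no improper symmetry element, so it exists as a pair of enantiomers (2 stereoisomers).

yes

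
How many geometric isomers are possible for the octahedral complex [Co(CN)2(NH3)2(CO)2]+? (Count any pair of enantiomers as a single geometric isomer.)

The six octahedral sites form three mutually perpendicular trans pairs.
Systematic placement gives 5 geometric isomers: CN trans, NH3 trans, CO trans; CN trans, NH3 cis, CO cis; CN cis, NH3 trans, CO cis; CN cis, NH3 cis, CO cis (chiral); CN cis, NH3 cis, CO trans.

5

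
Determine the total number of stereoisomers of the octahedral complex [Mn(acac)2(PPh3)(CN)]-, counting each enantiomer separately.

3

In an octahedral complex each vertex has one trans partner and four cis neighbours.
Each acac is bidentate and must span two cis positions.
There are 2 geometric isomers: PPh3 and CN mutually trans; PPh3 and CN mutually cis (chiral).
One of these lacks any improper symmetry element and so occurs as an enantiomeric pair, giving 2 + 1 = 3 stereoisomers in total.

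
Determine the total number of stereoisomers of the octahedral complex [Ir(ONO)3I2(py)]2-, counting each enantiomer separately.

An octahedron has six vertices in three trans pairs; every non-trans pair is cis.
The distinct arrangements are (3 in all): ONO mer, I trans; ONO fac, I cis; ONO mer, I cis.
Each arrangement has an internal mirror plane or centre of symmetry, so none is chiral.

3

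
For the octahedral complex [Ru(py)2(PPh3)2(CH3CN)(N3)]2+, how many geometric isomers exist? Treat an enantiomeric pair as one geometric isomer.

In an octahedral complex each vertex has one trans partner and four cis neighbours.
The distinct arrangements are (6 in all): py trans, PPh3 trans; py cis, PPh3 cis (3 arrangements, 2 chiral); py trans, PPh3 cis; py cis, PPh3 trans.

6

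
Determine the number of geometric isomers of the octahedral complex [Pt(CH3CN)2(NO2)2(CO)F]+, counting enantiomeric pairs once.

The distinct arrangements are (6 in all): CH3CN trans, NO2 trans; CH3CN trans, NO2 cis; CH3CN cis, NO2 trans; CH3CN cis, NO2 cis (3 arrangements, 2 chiral).

6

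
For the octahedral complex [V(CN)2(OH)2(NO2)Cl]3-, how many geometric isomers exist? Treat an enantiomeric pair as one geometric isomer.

The six octahedral sites form three mutually perpendicular trans pairs.
Systematic placement gives 6 geometric isomers: CN trans, OH trans; CN trans, OH cis; CN cis, OH trans; CN cis, OH cis (3 arrangements, 2 chiral).

6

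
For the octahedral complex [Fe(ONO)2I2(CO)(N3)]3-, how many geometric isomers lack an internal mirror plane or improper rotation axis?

In an octahedral complex each vertex has one trans partner and four cis neighbours.
Systematic placement gives 6 geometric isomers: ONO trans, I cis; ONO cis, I cis (3 arrangements, 2 chiral); ONO trans, I trans; ONO cis, I trans.
Of these, 2 lack any improper symmetry element and so occur as enantiomeric pairs, giving 6 + 2 = 8 stereoisomers in total.

2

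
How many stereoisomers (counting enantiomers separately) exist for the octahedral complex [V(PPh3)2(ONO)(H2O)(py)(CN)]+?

15

An octahedron has six vertices in three trans pairs; every non-trans pair is cis.
Placing the ligands in turn and identifying arrangements related by rotation or reflection leaves 9 distinct geometric isomers.
Of these, 6 lack any improper symmetry element and so occur as enantiomeric pairs, giving 9 + 6 = 15 stereoisomers in total.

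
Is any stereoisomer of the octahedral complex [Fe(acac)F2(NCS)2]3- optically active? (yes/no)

yes

An octahedron has six vertices in three trans pairs; every non-trans pair is cis.
Each acac is bidentate and must span two cis positions.
There are 3 geometric isomers: F trans, NCS cis; F cis, NCS cis (chiral); F cis, NCS trans.
One of these lacks any improper symmetry element and so occurs as an enantiomeric pair, giving 3 + 1 = 4 stereoisomers in total.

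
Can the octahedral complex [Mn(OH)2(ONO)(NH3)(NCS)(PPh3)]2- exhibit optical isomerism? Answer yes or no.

The six octahedral sites form three mutually perpendicular trans pairs.
Exhaustive case analysis gives 9 geometric isomers.
Of these, 6 lack any improper symmetry element and so occur as enantiomeric pairs, giving 9 + 6 = 15 stereoisomers in total.

yes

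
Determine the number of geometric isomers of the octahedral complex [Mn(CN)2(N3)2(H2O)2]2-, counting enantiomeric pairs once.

An octahedron has six vertices in three trans pairs; every non-trans pair is cis.
The distinct arrangements are (5 in all): CN trans, N3 trans, H2O trans; CN trans, N3 cis, H2O cis; CN cis, N3 trans, H2O cis; CN cis, N3 cis, H2O cis (chiral); CN cis, N3 cis, H2O trans.

5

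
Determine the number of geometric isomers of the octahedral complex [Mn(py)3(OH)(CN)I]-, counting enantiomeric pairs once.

The distinct arrangements are (4 in all): py mer (3 arrangements); py fac (chiral).

4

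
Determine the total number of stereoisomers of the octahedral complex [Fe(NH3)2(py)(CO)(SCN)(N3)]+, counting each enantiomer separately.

15

Systematic enumeration (placing each ligand type in turn and discarding arrangements equivalent by rotation or reflection) gives 9 geometric isomers.
Of these, 6 lack any improper symmetry element and so occur as enantiomeric pairs, giving 9 + 6 = 15 stereoisomers in total.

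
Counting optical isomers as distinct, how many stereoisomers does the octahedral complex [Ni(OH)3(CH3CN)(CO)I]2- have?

5

The six octahedral sites form three mutually perpendicular trans pairs.
There are 4 geometric isomers: OH mer (3 arrangements); OH fac (chiral).
One of these lacks any improper symmetry element and so occurs as an enantiomeric pair, giving 4 + 1 = 5 stereoisomers in total.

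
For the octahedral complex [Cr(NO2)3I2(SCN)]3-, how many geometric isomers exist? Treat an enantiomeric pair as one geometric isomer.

3

In an octahedral complex each vertex has one trans partner and four cis neighbours.
The distinct arrangements are (3 in all): NO2 mer, I trans; NO2 fac, I cis; NO2 mer, I cis.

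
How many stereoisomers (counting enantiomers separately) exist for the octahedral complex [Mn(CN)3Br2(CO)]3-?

3

In an octahedral complex each vertex has one trans partner and four cis neighbours.
Working through the distinct placements yields 3 geometric isomers: CN mer, Br trans; CN fac, Br cis; CN mer, Br cis.
Each arrangement has an internal mirror plane or centre of symmetry, so none is chiral.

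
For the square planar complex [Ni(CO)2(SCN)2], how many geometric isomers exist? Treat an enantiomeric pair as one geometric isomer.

Systematic placement gives 2 geometric isomers: CO cis; CO trans.

2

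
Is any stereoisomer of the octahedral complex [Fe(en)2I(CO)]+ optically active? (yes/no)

yes

An octahedron has six vertices in three trans pairs; every non-trans pair is cis.
Each en is bidentate and must span two cis positions.
The distinct arrangements are (2 in all): I and CO mutually trans; I and CO mutually cis (chiral).
One of these lacks any improper symmetry element and so occurs as an enantiomeric pair, giving 2 + 1 = 3 stereoisomers in total.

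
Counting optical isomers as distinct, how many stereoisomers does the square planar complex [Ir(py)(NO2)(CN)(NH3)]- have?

A square has two trans pairs of vertices; adjacent vertices are cis.
Working through the distinct placements yields 3 geometric isomers: (CN/NO2 trans, NH3/py trans); (CN/py trans, NH3/NO2 trans); (CN/NH3 trans, NO2/py trans).
Each arrangement has an internal mirror plane or centre of symmetry, so none is chiral.

3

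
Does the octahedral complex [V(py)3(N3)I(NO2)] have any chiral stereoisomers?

An octahedron has six vertices in three trans pairs; every non-trans pair is cis.
The distinct arrangements are (4 in all): py mer (3 arrangements); py fac (chiral).
One of these lacks any improper symmetry element and so occurs as an enantiomeric pair, giving 4 + 1 = 5 stereoisomers in total.

yes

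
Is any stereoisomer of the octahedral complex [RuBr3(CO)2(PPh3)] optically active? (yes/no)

no

Working through the distinct placements yields 3 geometric isomers: Br mer, CO cis; Br mer, CO trans; Br fac, CO cis.
Each arrangement has an internal mirror plane or centre of symmetry, so none is chiral.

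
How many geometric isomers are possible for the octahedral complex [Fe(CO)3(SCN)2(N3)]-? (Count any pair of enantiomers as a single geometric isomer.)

The six octahedral sites form three mutually perpendicular trans pairs.
There are 3 geometric isomers: CO mer, SCN trans; CO mer, SCN cis; CO fac, SCN cis.

3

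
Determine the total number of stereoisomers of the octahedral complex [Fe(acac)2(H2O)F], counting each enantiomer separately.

An octahedron has six vertices in three trans pairs; every non-trans pair is cis.
Each acac is bidentate and must span two cis positions.
Systematic placement gives 2 geometric isomers: H2O and F mutually trans; H2O and F mutually cis (chiral).
One of these lacks any improper symmetry element and so occurs as an enantiomeric pair, giving 2 + 1 = 3 stereoisomers in total.

3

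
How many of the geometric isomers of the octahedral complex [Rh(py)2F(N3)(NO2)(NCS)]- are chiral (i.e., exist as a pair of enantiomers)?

An octahedron has six vertices in three trans pairs; every non-trans pair is cis.
Exhaustive case analysis gives 9 geometric isomers.
Of these, 6 lack any improper symmetry element and so occur as enantiomeric pairs, giving 9 + 6 = 15 stereoisomers in total.

6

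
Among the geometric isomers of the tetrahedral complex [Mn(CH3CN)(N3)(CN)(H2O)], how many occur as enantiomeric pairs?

1

All four vertices of a tetrahedron are equivalent and mutually adjacent, so cis/trans isomerism cannot arise.
Only one geometric arrangement is possible; it has no improper symmetry element, so it exists as a pair of enantiomers (2 stereoisomers).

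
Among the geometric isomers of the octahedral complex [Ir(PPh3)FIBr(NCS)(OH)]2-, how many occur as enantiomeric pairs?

In an octahedral complex each vertex has one trans partner and four cis neighbours.
Placing the ligands in turn and identifying arrangements related by rotation or reflection leaves 15 distinct geometric isomers.
Of these, 15 lack any improper symmetry element and so occur as enantiomeric pairs, giving 15 + 15 = 30 stereoisomers in total.

15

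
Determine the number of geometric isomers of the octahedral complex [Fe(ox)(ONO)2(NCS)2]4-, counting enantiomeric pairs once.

3

In an octahedral complex each vertex has one trans partner and four cis neighbours.
Each ox is bidentate and must span two cis positions.
Systematic placement gives 3 geometric isomers: ONO cis, NCS trans; ONO cis, NCS cis (chiral); ONO trans, NCS cis.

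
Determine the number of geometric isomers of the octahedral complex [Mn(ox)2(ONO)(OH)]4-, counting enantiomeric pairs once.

2

Each ox is bidentate and must span two cis positions.
Systematic placement gives 2 geometric isomers: ONO and OH mutually trans; ONO and OH mutually cis (chiral).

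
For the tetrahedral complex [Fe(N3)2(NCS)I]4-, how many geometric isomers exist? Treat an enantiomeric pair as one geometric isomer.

1

Only one geometric arrangement is possible.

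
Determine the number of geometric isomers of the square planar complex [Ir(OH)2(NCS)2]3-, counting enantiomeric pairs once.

2

In a square planar complex each vertex has one trans partner and two cis neighbours.
The distinct arrangements are (2 in all): OH cis; OH trans.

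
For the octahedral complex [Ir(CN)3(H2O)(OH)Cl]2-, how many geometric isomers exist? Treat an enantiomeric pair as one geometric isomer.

4

In an octahedral complex each vertex has one trans partner and four cis neighbours.
Working through the distinct placements yields 4 geometric isomers: CN mer (3 arrangements); CN fac (chiral).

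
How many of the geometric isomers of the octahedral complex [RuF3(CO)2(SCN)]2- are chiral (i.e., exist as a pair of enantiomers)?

0

The distinct arrangements are (3 in all): F mer, CO trans; F fac, CO cis; F mer, CO cis.
Each arrangement has an internal mirror plane or centre of symmetry, so none is chiral.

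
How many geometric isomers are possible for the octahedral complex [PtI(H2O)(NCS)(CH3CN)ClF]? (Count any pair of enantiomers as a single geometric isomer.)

15

In an octahedral complex each vertex has one trans partner and four cis neighbours.
Systematic enumeration (placing each ligand type in turn and discarding arrangements equivalent by rotation or reflection) gives 15 geometric isomers.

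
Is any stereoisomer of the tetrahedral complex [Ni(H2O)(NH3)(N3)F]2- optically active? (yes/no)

yes

Only one geometric arrangement is possible; it has no improper symmetry element, so it exists as a pair of enantiomers (2 stereoisomers).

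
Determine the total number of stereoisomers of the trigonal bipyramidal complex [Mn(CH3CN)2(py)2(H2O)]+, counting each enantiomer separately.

6

In a trigonal bipyramid the two axial positions differ from the three equatorial ones.
Systematic enumeration (placing each ligand type in turn and discarding arrangements equivalent by rotation or reflection) gives 5 geometric isomers.
One of these lacks any improper symmetry element and so occurs as an enantiomeric pair, giving 5 + 1 = 6 stereoisomers in total.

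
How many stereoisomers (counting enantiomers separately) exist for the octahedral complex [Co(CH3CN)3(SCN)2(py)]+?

3

In an octahedral complex each vertex has one trans partner and four cis neighbours.
Systematic placement gives 3 geometric isomers: CH3CN mer, SCN cis; CH3CN mer, SCN trans; CH3CN fac, SCN cis.
Each arrangement has an internal mirror plane or centre of symmetry, so none is chiral.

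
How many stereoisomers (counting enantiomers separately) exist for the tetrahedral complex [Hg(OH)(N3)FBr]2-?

In a tetrahedral complex all four positions are equivalent and every pair of ligands is adjacent — there is no cis/trans distinction.
Only one geometric arrangement is possible; it has no improper symmetry element, so it exists as a pair of enantiomers (2 stereoisomers).

2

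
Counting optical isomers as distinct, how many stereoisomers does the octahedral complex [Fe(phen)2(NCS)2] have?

3

In an octahedral complex each vertex has one trans partner and four cis neighbours.
Each phen is bidentate and must span two cis positions.
The distinct arrangements are (2 in all): NCS trans; NCS cis (chiral).
One of these lacks any improper symmetry element and so occurs as an enantiomeric pair, giving 2 + 1 = 3 stereoisomers in total.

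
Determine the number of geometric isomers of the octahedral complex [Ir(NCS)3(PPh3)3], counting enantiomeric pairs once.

The six octahedral sites form three mutually perpendicular trans pairs.
The distinct arrangements are (2 in all): NCS mer; NCS fac.

2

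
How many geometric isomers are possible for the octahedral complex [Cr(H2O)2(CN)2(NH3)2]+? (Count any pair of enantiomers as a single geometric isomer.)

The six octahedral sites form three mutually perpendicular trans pairs.
There are 5 geometric isomers: H2O trans, CN trans, NH3 trans; H2O cis, CN trans, NH3 cis; H2O cis, CN cis, NH3 trans; H2O cis, CN cis, NH3 cis (chiral); H2O trans, CN cis, NH3 cis.

5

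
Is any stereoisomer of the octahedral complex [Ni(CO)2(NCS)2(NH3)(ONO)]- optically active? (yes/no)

yes

In an octahedral complex each vertex has one trans partner and four cis neighbours.
There are 6 geometric isomers: CO trans, NCS trans; CO trans, NCS cis; CO cis, NCS cis (3 arrangements, 2 chiral); CO cis, NCS trans.
Of these, 2 lack any improper symmetry element and so occur as enantiomeric pairs, giving 6 + 2 = 8 stereoisomers in total.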